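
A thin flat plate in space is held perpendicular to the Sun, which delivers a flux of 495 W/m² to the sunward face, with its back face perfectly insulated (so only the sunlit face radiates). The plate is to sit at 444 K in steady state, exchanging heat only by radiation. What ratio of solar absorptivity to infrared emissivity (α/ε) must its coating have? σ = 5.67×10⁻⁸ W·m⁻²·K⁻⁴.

Balance: αS·A = εσ·1A·T⁴ ⇒ α/ε = σT⁴/S.
α/ε = 5.67×10⁻⁸·(444)⁴/495 = 5.67×10⁻⁸·3.886×10¹⁰/495.

α/ε ≈ 4.45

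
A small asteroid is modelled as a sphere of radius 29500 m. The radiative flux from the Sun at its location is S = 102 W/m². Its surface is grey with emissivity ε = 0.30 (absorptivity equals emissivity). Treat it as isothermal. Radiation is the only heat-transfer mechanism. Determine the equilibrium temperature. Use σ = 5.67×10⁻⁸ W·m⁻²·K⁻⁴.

At equilibrium, absorbed power = emitted power.
Absorbing cross-section = πr² = 2.734×10⁹ m²; emitting surface = 4πr² = 1.094×10¹⁰ m² (ratio 4).
εS·A_cross = εσ·A_surf·T⁴  ⇒  T⁴ = S/(4σ)   (ε cancels).
T⁴ = 102/(4·5.67×10⁻⁸) = 4.497×10⁸ K⁴.
T = (4.497×10⁸)^(1/4).

T ≈ 146 K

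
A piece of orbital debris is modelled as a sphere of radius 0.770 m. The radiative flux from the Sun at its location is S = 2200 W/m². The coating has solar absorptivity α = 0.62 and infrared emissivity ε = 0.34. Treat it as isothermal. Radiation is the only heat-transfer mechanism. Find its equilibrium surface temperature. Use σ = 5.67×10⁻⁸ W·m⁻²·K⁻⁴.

T ≈ 365 K

At equilibrium, absorbed power = emitted power.
Absorbing cross-section = πr² = 1.863 m²; emitting surface = 4πr² = 7.451 m² (ratio 4).
αS·A_cross = εσ·A_surf·T⁴  ⇒  T⁴ = αS/(ε·4σ).
T⁴ = 0.620·2200/(0.34·4·5.67×10⁻⁸) = 1.769×10¹⁰ K⁴.
T = (1.769×10¹⁰)^(1/4).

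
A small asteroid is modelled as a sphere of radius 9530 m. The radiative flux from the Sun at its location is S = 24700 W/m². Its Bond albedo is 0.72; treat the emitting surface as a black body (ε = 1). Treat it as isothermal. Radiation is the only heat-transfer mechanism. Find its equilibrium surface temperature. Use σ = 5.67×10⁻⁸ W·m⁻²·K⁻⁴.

T ≈ 418 K

At equilibrium, absorbed power = emitted power.
Absorbing cross-section = πr² = 2.853×10⁸ m²; emitting surface = 4πr² = 1.141×10⁹ m² (ratio 4).
(1−a)S·A_cross = εσ·A_surf·T⁴  ⇒  T⁴ = (1−a)S/(4σ).
T⁴ = 0.280·24700/(4·5.67×10⁻⁸) = 3.049×10¹⁰ K⁴.
T = (3.049×10¹⁰)^(1/4).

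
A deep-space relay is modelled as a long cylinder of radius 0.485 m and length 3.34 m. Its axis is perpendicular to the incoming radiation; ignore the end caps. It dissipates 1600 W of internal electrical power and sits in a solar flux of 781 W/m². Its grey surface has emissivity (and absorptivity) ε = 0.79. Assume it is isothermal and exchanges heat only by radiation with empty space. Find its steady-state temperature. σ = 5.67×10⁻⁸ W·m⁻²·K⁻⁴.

At steady state, absorbed solar power + internal power = radiated power.
Absorbed: α·S·A_cross = 0.79·781·3.240 = 1999 W (cross-section 2rL).
Total input = 1999 + 1600 = 3599 W.
Radiated: εσ·A_surf·T⁴ with A_surf = 2πrL = 10.18 m².
T⁴ = 3599/(0.79·5.67×10⁻⁸·10.18) = 7.894×10⁹ K⁴.

T ≈ 298 K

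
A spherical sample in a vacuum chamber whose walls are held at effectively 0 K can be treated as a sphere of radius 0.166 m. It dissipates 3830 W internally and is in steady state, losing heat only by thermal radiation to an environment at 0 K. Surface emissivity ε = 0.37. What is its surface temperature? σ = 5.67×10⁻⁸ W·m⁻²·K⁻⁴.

Steady state: internal power = radiated power, P = εσA T⁴.
Radiating area A = 4πr² = 0.3463 m².
T⁴ = P/(εσA) = 3830/(0.37·5.67×10⁻⁸·0.3463) = 5.272×10¹¹ K⁴.
T = (5.272×10¹¹)^(1/4).

T ≈ 852 K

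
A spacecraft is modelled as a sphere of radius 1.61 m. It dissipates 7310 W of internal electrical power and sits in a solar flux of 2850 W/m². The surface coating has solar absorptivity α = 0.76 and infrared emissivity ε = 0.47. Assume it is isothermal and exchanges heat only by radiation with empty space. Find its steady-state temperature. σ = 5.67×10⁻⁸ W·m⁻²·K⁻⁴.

At steady state, absorbed solar power + internal power = radiated power.
Absorbed: α·S·A_cross = 0.76·2850·8.143 = 17640 W (cross-section πr²).
Total input = 17640 + 7310 = 24950 W.
Radiated: εσ·A_surf·T⁴ with A_surf = 4πr² = 32.57 m².
T⁴ = 24950/(0.47·5.67×10⁻⁸·32.57) = 2.874×10¹⁰ K⁴.

T ≈ 412 K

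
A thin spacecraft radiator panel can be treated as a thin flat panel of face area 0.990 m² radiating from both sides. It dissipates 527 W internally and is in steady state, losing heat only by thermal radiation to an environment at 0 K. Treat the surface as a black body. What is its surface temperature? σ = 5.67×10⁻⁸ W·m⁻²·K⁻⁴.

Steady state: internal power = radiated power, P = εσA T⁴.
Radiating area A = 2·0.990 = 1.980 m².
T⁴ = P/(εσA) = 527/(1.0·5.67×10⁻⁸·1.980) = 4.694×10⁹ K⁴.
T = (4.694×10⁹)^(1/4).

T ≈ 262 K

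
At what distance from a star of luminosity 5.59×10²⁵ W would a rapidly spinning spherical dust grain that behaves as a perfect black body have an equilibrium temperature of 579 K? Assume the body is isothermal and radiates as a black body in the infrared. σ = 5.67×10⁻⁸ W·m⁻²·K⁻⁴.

For an isothermal black-emitting sphere, (1−a)S·πr² = σ·4πr²·T⁴ ⇒ S = 4σT⁴/(1−a).
S = 4·5.67×10⁻⁸·(579)⁴/1.00 = 25490 W/m².
Flux falls as S = L/(4πd²), so d = √(L/(4πS)) = √(5.59×10²⁵/(4π·25490)).

d ≈ 1.32×10¹⁰ m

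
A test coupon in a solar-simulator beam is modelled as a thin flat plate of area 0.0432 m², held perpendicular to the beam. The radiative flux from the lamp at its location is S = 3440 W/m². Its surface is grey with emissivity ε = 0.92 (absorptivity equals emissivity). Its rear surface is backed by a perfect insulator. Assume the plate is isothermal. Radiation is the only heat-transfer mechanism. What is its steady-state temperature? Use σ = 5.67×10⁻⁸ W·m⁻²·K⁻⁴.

T ≈ 496 K

At equilibrium, absorbed power = emitted power.
Absorbing cross-section = A = 0.04320 m²; emitting surface = A = 0.04320 m² (ratio 1).
εS·A_cross = εσ·A_surf·T⁴  ⇒  T⁴ = S/(1σ)   (ε cancels).
T⁴ = 3440/(1·5.67×10⁻⁸) = 6.067×10¹⁰ K⁴.
T = (6.067×10¹⁰)^(1/4).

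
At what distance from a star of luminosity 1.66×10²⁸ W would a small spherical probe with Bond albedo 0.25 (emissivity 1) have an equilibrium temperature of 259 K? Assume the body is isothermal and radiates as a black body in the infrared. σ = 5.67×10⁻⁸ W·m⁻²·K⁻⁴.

For an isothermal black-emitting sphere, (1−a)S·πr² = σ·4πr²·T⁴ ⇒ S = 4σT⁴/(1−a).
S = 4·5.67×10⁻⁸·(259)⁴/0.750 = 1361 W/m².
Flux falls as S = L/(4πd²), so d = √(L/(4πS)) = √(1.66×10²⁸/(4π·1361)).

d ≈ 9.85×10¹¹ m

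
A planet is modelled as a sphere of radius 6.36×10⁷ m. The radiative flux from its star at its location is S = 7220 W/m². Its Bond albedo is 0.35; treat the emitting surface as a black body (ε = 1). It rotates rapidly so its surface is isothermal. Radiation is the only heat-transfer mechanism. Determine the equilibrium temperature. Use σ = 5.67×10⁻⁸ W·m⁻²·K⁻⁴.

T ≈ 379 K

At equilibrium, absorbed power = emitted power.
Absorbing cross-section = πr² = 1.271×10¹⁶ m²; emitting surface = 4πr² = 5.083×10¹⁶ m² (ratio 4).
(1−a)S·A_cross = εσ·A_surf·T⁴  ⇒  T⁴ = (1−a)S/(4σ).
T⁴ = 0.650·7220/(4·5.67×10⁻⁸) = 2.069×10¹⁰ K⁴.
T = (2.069×10¹⁰)^(1/4).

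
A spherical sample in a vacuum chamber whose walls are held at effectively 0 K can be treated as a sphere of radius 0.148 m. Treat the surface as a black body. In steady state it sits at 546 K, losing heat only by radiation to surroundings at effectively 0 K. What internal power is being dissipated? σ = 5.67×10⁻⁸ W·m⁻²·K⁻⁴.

P ≈ 1390 W

Steady state: P = εσA T⁴.
A = 4πr² = 0.2753 m²; T⁴ = (546)⁴ = 8.887×10¹⁰ K⁴.
P = 1.0 × 5.67×10⁻⁸ × 0.2753 × 8.887×10¹⁰.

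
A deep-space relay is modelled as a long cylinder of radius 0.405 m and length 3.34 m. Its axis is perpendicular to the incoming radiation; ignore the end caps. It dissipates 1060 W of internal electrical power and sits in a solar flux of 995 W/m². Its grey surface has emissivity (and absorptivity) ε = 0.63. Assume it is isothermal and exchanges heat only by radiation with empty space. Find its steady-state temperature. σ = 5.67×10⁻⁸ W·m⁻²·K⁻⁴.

At steady state, absorbed solar power + internal power = radiated power.
Absorbed: α·S·A_cross = 0.63·995·2.705 = 1696 W (cross-section 2rL).
Total input = 1696 + 1060 = 2756 W.
Radiated: εσ·A_surf·T⁴ with A_surf = 2πrL = 8.499 m².
T⁴ = 2756/(0.63·5.67×10⁻⁸·8.499) = 9.077×10⁹ K⁴.

T ≈ 309 K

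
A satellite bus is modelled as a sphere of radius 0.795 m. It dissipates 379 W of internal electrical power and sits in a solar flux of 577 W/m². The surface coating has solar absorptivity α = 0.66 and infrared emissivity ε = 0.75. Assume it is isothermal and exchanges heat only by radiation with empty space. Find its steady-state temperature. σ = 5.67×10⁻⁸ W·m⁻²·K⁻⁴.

At steady state, absorbed solar power + internal power = radiated power.
Absorbed: α·S·A_cross = 0.66·577·1.986 = 756.1 W (cross-section πr²).
Total input = 756.1 + 379 = 1135 W.
Radiated: εσ·A_surf·T⁴ with A_surf = 4πr² = 7.942 m².
T⁴ = 1135/(0.75·5.67×10⁻⁸·7.942) = 3.361×10⁹ K⁴.

T ≈ 241 K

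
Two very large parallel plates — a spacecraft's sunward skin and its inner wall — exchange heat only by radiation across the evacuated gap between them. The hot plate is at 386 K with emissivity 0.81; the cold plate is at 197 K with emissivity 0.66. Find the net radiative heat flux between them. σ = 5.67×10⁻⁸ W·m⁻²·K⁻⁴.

q ≈ 671 W/m²

For two infinite grey parallel plates, q = σ(T₁⁴ − T₂⁴)/(1/ε₁ + 1/ε₂ − 1).
T₁⁴ − T₂⁴ = 2.220×10¹⁰ − 1.506×10⁹ = 2.069×10¹⁰ K⁴.
1/ε₁ + 1/ε₂ − 1 = 1.235 + 1.515 − 1 = 1.750.
q = 5.67×10⁻⁸ × 2.069×10¹⁰ / 1.750.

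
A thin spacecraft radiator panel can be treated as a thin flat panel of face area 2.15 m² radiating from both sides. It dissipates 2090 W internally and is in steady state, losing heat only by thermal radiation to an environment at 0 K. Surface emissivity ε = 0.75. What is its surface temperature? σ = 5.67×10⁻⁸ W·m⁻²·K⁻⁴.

Steady state: internal power = radiated power, P = εσA T⁴.
Radiating area A = 2·2.15 = 4.300 m².
T⁴ = P/(εσA) = 2090/(0.75·5.67×10⁻⁸·4.300) = 1.143×10¹⁰ K⁴.
T = (1.143×10¹⁰)^(1/4).

T ≈ 327 K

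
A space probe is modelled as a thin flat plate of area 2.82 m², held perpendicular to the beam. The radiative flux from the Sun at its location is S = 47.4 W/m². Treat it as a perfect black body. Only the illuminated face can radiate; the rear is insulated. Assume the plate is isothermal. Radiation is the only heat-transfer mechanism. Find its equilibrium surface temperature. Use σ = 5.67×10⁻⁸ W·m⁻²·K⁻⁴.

At equilibrium, absorbed power = emitted power.
Absorbing cross-section = A = 2.820 m²; emitting surface = A = 2.820 m² (ratio 1).
S·A_cross = εσ·A_surf·T⁴  ⇒  T⁴ = S/(1σ).
T⁴ = 1.00·47.4/(1·5.67×10⁻⁸) = 8.360×10⁸ K⁴.
T = (8.360×10⁸)^(1/4).

T ≈ 170 K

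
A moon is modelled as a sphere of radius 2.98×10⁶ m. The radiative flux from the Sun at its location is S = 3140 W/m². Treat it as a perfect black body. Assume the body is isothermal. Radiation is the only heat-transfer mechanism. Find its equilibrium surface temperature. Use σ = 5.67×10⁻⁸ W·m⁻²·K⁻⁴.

T ≈ 343 K

At equilibrium, absorbed power = emitted power.
Absorbing cross-section = πr² = 2.790×10¹³ m²; emitting surface = 4πr² = 1.116×10¹⁴ m² (ratio 4).
S·A_cross = εσ·A_surf·T⁴  ⇒  T⁴ = S/(4σ).
T⁴ = 1.00·3140/(4·5.67×10⁻⁸) = 1.384×10¹⁰ K⁴.
T = (1.384×10¹⁰)^(1/4).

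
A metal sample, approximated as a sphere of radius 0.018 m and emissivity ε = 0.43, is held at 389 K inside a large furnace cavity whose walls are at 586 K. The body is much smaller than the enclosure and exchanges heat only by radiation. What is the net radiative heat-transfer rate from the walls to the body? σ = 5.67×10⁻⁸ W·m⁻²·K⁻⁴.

For a small grey body in a large enclosure: P_net = εσA(T_body⁴ − T_wall⁴).
A = 4πr² = 0.004072 m²; T_body⁴ − T_wall⁴ = 2.290×10¹⁰ − 1.179×10¹¹ = -9.502×10¹⁰ K⁴.
|P_net| = 0.43·5.67×10⁻⁸·0.004072·9.502×10¹⁰.

P_net ≈ 9.43 W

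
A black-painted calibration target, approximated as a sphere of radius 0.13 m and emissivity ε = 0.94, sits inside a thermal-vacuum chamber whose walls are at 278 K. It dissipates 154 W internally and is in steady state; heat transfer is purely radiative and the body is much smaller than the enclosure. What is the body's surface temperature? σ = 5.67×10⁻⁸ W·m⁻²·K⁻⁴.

T ≈ 374 K

For a small grey body in a large enclosure, net radiated power = εσA(T⁴ − T_w⁴).
Steady state: P = εσA(T⁴ − T_w⁴) with A = 4πr² = 0.2124 m².
T⁴ = P/(εσA) + T_w⁴ = 154/(0.94·5.67×10⁻⁸·0.2124) + (278)⁴
    = 1.361×10¹⁰ + 5.973×10⁹ = 1.958×10¹⁰ K⁴.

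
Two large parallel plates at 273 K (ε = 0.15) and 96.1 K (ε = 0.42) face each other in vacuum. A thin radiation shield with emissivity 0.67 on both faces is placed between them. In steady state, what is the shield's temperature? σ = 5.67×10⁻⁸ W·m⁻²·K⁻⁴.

T_s ≈ 202 K

In steady state the net flux on the hot side equals that on the cold side.
σ(T₁⁴−T_s⁴)/D₁ = σ(T_s⁴−T₂⁴)/D₂, with D₁ = 1/ε₁+1/ε_s−1 = 7.159, D₂ = 1/ε_s+1/ε₂−1 = 2.873.
Solve for T_s⁴: T_s⁴ = (D₂·T₁⁴ + D₁·T₂⁴)/(D₁+D₂) = 1.652×10⁹ K⁴.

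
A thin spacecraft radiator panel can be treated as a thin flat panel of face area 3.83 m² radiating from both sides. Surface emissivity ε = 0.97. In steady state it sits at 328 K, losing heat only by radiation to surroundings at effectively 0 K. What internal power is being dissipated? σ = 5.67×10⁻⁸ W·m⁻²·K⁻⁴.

P ≈ 4880 W

Steady state: P = εσA T⁴.
A = 2·3.83 = 7.660 m²; T⁴ = (328)⁴ = 1.157×10¹⁰ K⁴.
P = 0.97 × 5.67×10⁻⁸ × 7.660 × 1.157×10¹⁰.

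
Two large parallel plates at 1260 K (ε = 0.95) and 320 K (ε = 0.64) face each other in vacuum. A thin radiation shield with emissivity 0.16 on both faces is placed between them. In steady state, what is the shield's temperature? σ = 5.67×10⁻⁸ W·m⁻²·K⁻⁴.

T_s ≈ 1070 K

In steady state the net flux on the hot side equals that on the cold side.
σ(T₁⁴−T_s⁴)/D₁ = σ(T_s⁴−T₂⁴)/D₂, with D₁ = 1/ε₁+1/ε_s−1 = 6.303, D₂ = 1/ε_s+1/ε₂−1 = 6.812.
Solve for T_s⁴: T_s⁴ = (D₂·T₁⁴ + D₁·T₂⁴)/(D₁+D₂) = 1.314×10¹² K⁴.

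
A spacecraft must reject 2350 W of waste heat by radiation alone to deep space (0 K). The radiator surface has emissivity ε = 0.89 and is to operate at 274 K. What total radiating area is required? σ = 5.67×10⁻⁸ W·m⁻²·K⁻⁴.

A ≈ 8.26 m²

P = εσA T⁴ ⇒ A = P/(εσT⁴).
T⁴ = 5.636×10⁹ K⁴.
A = 2350/(0.89 × 5.67×10⁻⁸ × 5.636×10⁹).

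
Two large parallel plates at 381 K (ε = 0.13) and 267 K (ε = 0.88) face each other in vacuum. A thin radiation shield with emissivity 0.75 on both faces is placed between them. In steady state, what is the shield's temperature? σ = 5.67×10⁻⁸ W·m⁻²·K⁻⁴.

In steady state the net flux on the hot side equals that on the cold side.
σ(T₁⁴−T_s⁴)/D₁ = σ(T_s⁴−T₂⁴)/D₂, with D₁ = 1/ε₁+1/ε_s−1 = 8.026, D₂ = 1/ε_s+1/ε₂−1 = 1.470.
Solve for T_s⁴: T_s⁴ = (D₂·T₁⁴ + D₁·T₂⁴)/(D₁+D₂) = 7.557×10⁹ K⁴.

T_s ≈ 295 K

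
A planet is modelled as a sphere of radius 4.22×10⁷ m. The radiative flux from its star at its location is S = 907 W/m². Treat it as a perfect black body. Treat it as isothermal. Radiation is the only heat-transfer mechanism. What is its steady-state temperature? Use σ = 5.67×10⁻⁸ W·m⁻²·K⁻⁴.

At equilibrium, absorbed power = emitted power.
Absorbing cross-section = πr² = 5.595×10¹⁵ m²; emitting surface = 4πr² = 2.238×10¹⁶ m² (ratio 4).
S·A_cross = εσ·A_surf·T⁴  ⇒  T⁴ = S/(4σ).
T⁴ = 1.00·907/(4·5.67×10⁻⁸) = 3.999×10⁹ K⁴.
T = (3.999×10⁹)^(1/4).

T ≈ 251 K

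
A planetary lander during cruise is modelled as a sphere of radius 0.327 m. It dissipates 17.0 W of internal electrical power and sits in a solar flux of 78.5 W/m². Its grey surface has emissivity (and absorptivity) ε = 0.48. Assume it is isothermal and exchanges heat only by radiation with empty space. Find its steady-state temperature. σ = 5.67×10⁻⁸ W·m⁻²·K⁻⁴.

T ≈ 169 K

At steady state, absorbed solar power + internal power = radiated power.
Absorbed: α·S·A_cross = 0.48·78.5·0.3359 = 12.66 W (cross-section πr²).
Total input = 12.66 + 17.0 = 29.66 W.
Radiated: εσ·A_surf·T⁴ with A_surf = 4πr² = 1.344 m².
T⁴ = 29.66/(0.48·5.67×10⁻⁸·1.344) = 8.110×10⁸ K⁴.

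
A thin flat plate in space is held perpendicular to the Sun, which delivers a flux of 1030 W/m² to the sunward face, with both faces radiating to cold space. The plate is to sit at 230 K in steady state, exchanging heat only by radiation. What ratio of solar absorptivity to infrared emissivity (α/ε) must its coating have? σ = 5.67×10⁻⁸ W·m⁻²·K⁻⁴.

α/ε ≈ 0.308

Balance: αS·A = εσ·2A·T⁴ ⇒ α/ε = 2σT⁴/S.
α/ε = 2·5.67×10⁻⁸·(230)⁴/1030 = 2·5.67×10⁻⁸·2.798×10⁹/1030.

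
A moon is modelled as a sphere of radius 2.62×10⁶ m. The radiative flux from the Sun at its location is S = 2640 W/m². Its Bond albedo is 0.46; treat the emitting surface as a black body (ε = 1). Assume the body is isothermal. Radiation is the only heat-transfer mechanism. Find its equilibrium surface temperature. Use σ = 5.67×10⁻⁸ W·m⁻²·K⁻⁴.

T ≈ 282 K

At equilibrium, absorbed power = emitted power.
Absorbing cross-section = πr² = 2.157×10¹³ m²; emitting surface = 4πr² = 8.626×10¹³ m² (ratio 4).
(1−a)S·A_cross = εσ·A_surf·T⁴  ⇒  T⁴ = (1−a)S/(4σ).
T⁴ = 0.540·2640/(4·5.67×10⁻⁸) = 6.286×10⁹ K⁴.
T = (6.286×10⁹)^(1/4).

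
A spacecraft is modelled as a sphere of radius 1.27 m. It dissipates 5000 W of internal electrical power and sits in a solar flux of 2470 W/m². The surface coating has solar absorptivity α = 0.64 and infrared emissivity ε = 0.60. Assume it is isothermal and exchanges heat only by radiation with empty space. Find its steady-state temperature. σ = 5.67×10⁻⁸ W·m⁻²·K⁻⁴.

At steady state, absorbed solar power + internal power = radiated power.
Absorbed: α·S·A_cross = 0.64·2470·5.067 = 8010 W (cross-section πr²).
Total input = 8010 + 5000 = 13010 W.
Radiated: εσ·A_surf·T⁴ with A_surf = 4πr² = 20.27 m².
T⁴ = 13010/(0.60·5.67×10⁻⁸·20.27) = 1.887×10¹⁰ K⁴.

T ≈ 371 K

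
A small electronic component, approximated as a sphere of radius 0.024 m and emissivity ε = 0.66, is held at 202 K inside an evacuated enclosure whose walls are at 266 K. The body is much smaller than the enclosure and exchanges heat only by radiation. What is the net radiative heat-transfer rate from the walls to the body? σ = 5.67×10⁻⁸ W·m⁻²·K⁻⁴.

For a small grey body in a large enclosure: P_net = εσA(T_body⁴ − T_wall⁴).
A = 4πr² = 0.007238 m²; T_body⁴ − T_wall⁴ = 1.665×10⁹ − 5.006×10⁹ = -3.341×10⁹ K⁴.
|P_net| = 0.66·5.67×10⁻⁸·0.007238·3.341×10⁹.

P_net ≈ 0.905 W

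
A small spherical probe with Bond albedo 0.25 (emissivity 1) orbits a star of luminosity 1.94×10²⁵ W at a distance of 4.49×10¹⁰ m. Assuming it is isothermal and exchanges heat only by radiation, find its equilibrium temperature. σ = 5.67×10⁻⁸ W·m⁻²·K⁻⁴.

T ≈ 224 K

First find the stellar flux at distance d: S = L/(4πd²) = 1.94×10²⁵/(4π·(4.49×10¹⁰)²) = 765.8 W/m².
For an isothermal sphere, absorbed (1−a)S·πr² = emitted σ·4πr²·T⁴, so T⁴ = (1−a)S/(4σ).
T⁴ = 0.750·765.8/(4·5.67×10⁻⁸) = 2.532×10⁹ K⁴.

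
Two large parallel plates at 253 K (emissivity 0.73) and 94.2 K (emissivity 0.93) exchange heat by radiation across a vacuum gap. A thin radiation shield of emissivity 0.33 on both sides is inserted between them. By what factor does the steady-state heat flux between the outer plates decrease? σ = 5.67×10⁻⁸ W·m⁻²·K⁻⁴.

Without shield: q₀ = σΔ(T⁴)/(1/ε₁+1/ε₂−1) with denominator 1.445.
With shield the two gaps are in series; the resistances add: (1/ε₁+1/ε_s−1)+(1/ε_s+1/ε₂−1) = 3.400+3.106 = 6.506.
Heat-flux ratio q₀/q = 6.506/1.445.

factor ≈ 4.50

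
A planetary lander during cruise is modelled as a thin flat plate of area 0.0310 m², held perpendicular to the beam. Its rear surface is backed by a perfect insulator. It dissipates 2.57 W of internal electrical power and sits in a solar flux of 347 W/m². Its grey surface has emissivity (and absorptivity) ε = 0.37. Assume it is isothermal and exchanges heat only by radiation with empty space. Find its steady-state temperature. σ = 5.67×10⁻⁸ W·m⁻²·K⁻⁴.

At steady state, absorbed solar power + internal power = radiated power.
Absorbed: α·S·A_cross = 0.37·347·0.03100 = 3.980 W (cross-section A).
Total input = 3.980 + 2.57 = 6.550 W.
Radiated: εσ·A_surf·T⁴ with A_surf = A = 0.03100 m².
T⁴ = 6.550/(0.37·5.67×10⁻⁸·0.03100) = 1.007×10¹⁰ K⁴.

T ≈ 317 K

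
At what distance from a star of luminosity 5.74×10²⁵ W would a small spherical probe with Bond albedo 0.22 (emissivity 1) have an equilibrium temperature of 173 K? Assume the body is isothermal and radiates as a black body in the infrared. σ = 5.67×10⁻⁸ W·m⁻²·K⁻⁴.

d ≈ 1.32×10¹¹ m

For an isothermal black-emitting sphere, (1−a)S·πr² = σ·4πr²·T⁴ ⇒ S = 4σT⁴/(1−a).
S = 4·5.67×10⁻⁸·(173)⁴/0.780 = 260.5 W/m².
Flux falls as S = L/(4πd²), so d = √(L/(4πS)) = √(5.74×10²⁵/(4π·260.5)).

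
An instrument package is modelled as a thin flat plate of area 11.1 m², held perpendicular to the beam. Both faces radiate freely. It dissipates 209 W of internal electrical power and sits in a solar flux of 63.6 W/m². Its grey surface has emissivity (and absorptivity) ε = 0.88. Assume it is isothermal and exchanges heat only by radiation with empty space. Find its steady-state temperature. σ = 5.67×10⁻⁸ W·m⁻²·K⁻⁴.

At steady state, absorbed solar power + internal power = radiated power.
Absorbed: α·S·A_cross = 0.88·63.6·11.10 = 621.2 W (cross-section A).
Total input = 621.2 + 209 = 830.2 W.
Radiated: εσ·A_surf·T⁴ with A_surf = 2A = 22.20 m².
T⁴ = 830.2/(0.88·5.67×10⁻⁸·22.20) = 7.495×10⁸ K⁴.

T ≈ 165 K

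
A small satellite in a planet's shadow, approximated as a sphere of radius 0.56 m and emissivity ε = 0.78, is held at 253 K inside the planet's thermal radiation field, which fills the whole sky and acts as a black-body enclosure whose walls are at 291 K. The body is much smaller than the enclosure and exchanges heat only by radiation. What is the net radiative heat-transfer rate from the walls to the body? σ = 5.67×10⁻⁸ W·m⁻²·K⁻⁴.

For a small grey body in a large enclosure: P_net = εσA(T_body⁴ − T_wall⁴).
A = 4πr² = 3.941 m²; T_body⁴ − T_wall⁴ = 4.097×10⁹ − 7.171×10⁹ = -3.074×10⁹ K⁴.
|P_net| = 0.78·5.67×10⁻⁸·3.941·3.074×10⁹.

P_net ≈ 536 W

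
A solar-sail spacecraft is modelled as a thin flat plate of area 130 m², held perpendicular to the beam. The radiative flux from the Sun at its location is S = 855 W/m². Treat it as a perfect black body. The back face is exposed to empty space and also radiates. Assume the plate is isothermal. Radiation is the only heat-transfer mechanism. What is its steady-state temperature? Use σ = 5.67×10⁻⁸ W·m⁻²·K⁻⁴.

T ≈ 295 K

At equilibrium, absorbed power = emitted power.
Absorbing cross-section = A = 130.0 m²; emitting surface = 2A = 260.0 m² (ratio 2).
S·A_cross = εσ·A_surf·T⁴  ⇒  T⁴ = S/(2σ).
T⁴ = 1.00·855/(2·5.67×10⁻⁸) = 7.540×10⁹ K⁴.
T = (7.540×10⁹)^(1/4).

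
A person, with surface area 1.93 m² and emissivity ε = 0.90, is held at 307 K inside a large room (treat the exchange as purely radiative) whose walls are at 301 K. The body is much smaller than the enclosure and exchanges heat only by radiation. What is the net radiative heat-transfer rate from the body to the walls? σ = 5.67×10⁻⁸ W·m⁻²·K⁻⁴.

P_net ≈ 66.4 W

For a small grey body in a large enclosure: P_net = εσA(T_body⁴ − T_wall⁴).
A = 1.93 m²; T_body⁴ − T_wall⁴ = 8.883×10⁹ − 8.209×10⁹ = 6.743×10⁸ K⁴.
|P_net| = 0.90·5.67×10⁻⁸·1.930·6.743×10⁸.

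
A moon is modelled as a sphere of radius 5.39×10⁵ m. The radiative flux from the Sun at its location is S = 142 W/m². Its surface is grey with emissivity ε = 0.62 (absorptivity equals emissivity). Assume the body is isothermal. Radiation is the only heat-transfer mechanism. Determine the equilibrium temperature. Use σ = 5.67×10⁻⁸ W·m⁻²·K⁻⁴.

T ≈ 158 K

At equilibrium, absorbed power = emitted power.
Absorbing cross-section = πr² = 9.127×10¹¹ m²; emitting surface = 4πr² = 3.651×10¹² m² (ratio 4).
εS·A_cross = εσ·A_surf·T⁴  ⇒  T⁴ = S/(4σ)   (ε cancels).
T⁴ = 142/(4·5.67×10⁻⁸) = 6.261×10⁸ K⁴.
T = (6.261×10⁸)^(1/4).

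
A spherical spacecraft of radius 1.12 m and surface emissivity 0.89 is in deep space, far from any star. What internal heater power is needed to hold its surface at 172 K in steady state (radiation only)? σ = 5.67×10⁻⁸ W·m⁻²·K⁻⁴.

P ≈ 696 W

P = εσ·4πr²·T⁴.
4πr² = 15.76 m²; T⁴ = 8.752×10⁸ K⁴.
P = 0.89·5.67×10⁻⁸·15.76·8.752×10⁸.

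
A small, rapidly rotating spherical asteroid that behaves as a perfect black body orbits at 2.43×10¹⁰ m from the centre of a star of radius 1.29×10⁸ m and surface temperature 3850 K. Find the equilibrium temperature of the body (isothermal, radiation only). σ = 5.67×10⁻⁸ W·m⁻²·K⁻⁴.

The star's surface emits σT_*⁴; at distance d the flux is S = σT_*⁴(R_*/d)².
S = 5.67×10⁻⁸·(3850)⁴·(1.29×10⁸/2.43×10¹⁰)² = 351.1 W/m².
For an isothermal sphere T⁴ = (1−a)S/(4σ) = 1.548×10⁹ K⁴.

T ≈ 198 K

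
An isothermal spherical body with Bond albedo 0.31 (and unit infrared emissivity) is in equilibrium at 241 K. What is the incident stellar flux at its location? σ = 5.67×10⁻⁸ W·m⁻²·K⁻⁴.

S ≈ 1110 W/m²

(1−a)S·πr² = σ·4πr²·T⁴ ⇒ S = 4σT⁴/(1−a).
S = 4·5.67×10⁻⁸·3.373×10⁹/0.690.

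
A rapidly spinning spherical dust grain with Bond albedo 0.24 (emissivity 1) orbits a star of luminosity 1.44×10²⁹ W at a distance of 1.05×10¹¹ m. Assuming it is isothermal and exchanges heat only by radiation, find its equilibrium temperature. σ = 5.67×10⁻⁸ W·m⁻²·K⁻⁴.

T ≈ 1370 K

First find the stellar flux at distance d: S = L/(4πd²) = 1.44×10²⁹/(4π·(1.05×10¹¹)²) = 1.039×10⁶ W/m².
For an isothermal sphere, absorbed (1−a)S·πr² = emitted σ·4πr²·T⁴, so T⁴ = (1−a)S/(4σ).
T⁴ = 0.760·1.039×10⁶/(4·5.67×10⁻⁸) = 3.483×10¹² K⁴.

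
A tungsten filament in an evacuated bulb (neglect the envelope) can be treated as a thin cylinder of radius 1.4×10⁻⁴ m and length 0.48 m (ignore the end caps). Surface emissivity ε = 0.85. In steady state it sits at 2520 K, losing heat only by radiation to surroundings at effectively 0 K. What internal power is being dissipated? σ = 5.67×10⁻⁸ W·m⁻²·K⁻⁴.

Steady state: P = εσA T⁴.
A = 2πrL = 4.222×10⁻⁴ m²; T⁴ = (2520)⁴ = 4.033×10¹³ K⁴.
P = 0.85 × 5.67×10⁻⁸ × 4.222×10⁻⁴ × 4.033×10¹³.

P ≈ 821 W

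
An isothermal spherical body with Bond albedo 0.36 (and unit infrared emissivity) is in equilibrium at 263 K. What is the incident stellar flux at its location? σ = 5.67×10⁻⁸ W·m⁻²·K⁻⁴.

(1−a)S·πr² = σ·4πr²·T⁴ ⇒ S = 4σT⁴/(1−a).
S = 4·5.67×10⁻⁸·4.784×10⁹/0.640.

S ≈ 1700 W/m²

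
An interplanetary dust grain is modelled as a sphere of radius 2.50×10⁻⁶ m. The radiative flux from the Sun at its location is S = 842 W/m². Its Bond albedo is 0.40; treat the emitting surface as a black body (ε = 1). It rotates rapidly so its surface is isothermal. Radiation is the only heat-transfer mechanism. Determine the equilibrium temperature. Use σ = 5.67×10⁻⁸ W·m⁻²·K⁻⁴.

T ≈ 217 K

At equilibrium, absorbed power = emitted power.
Absorbing cross-section = πr² = 1.963×10⁻¹¹ m²; emitting surface = 4πr² = 7.854×10⁻¹¹ m² (ratio 4).
(1−a)S·A_cross = εσ·A_surf·T⁴  ⇒  T⁴ = (1−a)S/(4σ).
T⁴ = 0.600·842/(4·5.67×10⁻⁸) = 2.228×10⁹ K⁴.
T = (2.228×10⁹)^(1/4).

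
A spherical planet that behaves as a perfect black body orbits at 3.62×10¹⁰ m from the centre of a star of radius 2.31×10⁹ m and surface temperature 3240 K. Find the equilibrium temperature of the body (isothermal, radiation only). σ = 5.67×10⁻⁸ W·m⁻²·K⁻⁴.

T ≈ 579 K

The star's surface emits σT_*⁴; at distance d the flux is S = σT_*⁴(R_*/d)².
S = 5.67×10⁻⁸·(3240)⁴·(2.31×10⁹/3.62×10¹⁰)² = 25440 W/m².
For an isothermal sphere T⁴ = (1−a)S/(4σ) = 1.122×10¹¹ K⁴.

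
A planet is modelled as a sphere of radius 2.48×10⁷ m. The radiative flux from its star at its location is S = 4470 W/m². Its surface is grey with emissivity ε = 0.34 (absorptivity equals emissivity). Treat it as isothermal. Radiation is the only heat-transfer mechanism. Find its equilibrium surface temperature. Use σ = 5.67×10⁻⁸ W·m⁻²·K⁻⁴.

At equilibrium, absorbed power = emitted power.
Absorbing cross-section = πr² = 1.932×10¹⁵ m²; emitting surface = 4πr² = 7.729×10¹⁵ m² (ratio 4).
εS·A_cross = εσ·A_surf·T⁴  ⇒  T⁴ = S/(4σ)   (ε cancels).
T⁴ = 4470/(4·5.67×10⁻⁸) = 1.971×10¹⁰ K⁴.
T = (1.971×10¹⁰)^(1/4).

T ≈ 375 K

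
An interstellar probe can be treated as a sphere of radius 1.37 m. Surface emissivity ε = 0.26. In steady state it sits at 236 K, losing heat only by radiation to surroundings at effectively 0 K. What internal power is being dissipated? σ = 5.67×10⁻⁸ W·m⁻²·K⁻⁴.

P ≈ 1080 W

Steady state: P = εσA T⁴.
A = 4πr² = 23.59 m²; T⁴ = (236)⁴ = 3.102×10⁹ K⁴.
P = 0.26 × 5.67×10⁻⁸ × 23.59 × 3.102×10⁹.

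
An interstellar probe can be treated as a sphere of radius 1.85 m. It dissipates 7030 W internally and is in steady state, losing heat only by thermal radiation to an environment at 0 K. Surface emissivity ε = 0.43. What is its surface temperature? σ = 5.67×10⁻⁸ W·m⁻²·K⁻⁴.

T ≈ 286 K

Steady state: internal power = radiated power, P = εσA T⁴.
Radiating area A = 4πr² = 43.01 m².
T⁴ = P/(εσA) = 7030/(0.43·5.67×10⁻⁸·43.01) = 6.704×10⁹ K⁴.
T = (6.704×10⁹)^(1/4).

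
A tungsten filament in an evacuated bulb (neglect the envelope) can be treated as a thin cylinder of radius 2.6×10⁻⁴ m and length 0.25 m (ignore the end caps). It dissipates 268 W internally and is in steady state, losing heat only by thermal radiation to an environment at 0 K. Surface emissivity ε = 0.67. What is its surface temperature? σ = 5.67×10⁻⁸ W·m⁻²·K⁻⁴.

T ≈ 2040 K

Steady state: internal power = radiated power, P = εσA T⁴.
Radiating area A = 2πrL = 4.084×10⁻⁴ m².
T⁴ = P/(εσA) = 268/(0.67·5.67×10⁻⁸·4.084×10⁻⁴) = 1.727×10¹³ K⁴.
T = (1.727×10¹³)^(1/4).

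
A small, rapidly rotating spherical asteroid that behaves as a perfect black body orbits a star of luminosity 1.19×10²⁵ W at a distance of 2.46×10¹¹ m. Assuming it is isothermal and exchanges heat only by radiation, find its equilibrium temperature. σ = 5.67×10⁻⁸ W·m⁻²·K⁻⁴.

T ≈ 91.1 K

First find the stellar flux at distance d: S = L/(4πd²) = 1.19×10²⁵/(4π·(2.46×10¹¹)²) = 15.65 W/m².
For an isothermal sphere, absorbed (1−a)S·πr² = emitted σ·4πr²·T⁴, so T⁴ = (1−a)S/(4σ).
T⁴ = 1.00·15.65/(4·5.67×10⁻⁸) = 6.900×10⁷ K⁴.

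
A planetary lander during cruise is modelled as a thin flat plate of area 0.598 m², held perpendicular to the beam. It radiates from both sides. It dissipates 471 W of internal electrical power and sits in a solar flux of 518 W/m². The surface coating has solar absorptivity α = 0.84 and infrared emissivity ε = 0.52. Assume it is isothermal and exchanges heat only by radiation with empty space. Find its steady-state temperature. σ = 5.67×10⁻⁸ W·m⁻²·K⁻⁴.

T ≈ 379 K

At steady state, absorbed solar power + internal power = radiated power.
Absorbed: α·S·A_cross = 0.84·518·0.5980 = 260.2 W (cross-section A).
Total input = 260.2 + 471 = 731.2 W.
Radiated: εσ·A_surf·T⁴ with A_surf = 2A = 1.196 m².
T⁴ = 731.2/(0.52·5.67×10⁻⁸·1.196) = 2.074×10¹⁰ K⁴.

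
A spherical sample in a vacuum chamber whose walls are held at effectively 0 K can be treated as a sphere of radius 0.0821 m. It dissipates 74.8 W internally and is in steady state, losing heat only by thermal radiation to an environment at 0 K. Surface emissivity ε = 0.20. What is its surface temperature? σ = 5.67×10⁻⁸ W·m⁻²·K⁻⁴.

Steady state: internal power = radiated power, P = εσA T⁴.
Radiating area A = 4πr² = 0.08470 m².
T⁴ = P/(εσA) = 74.8/(0.20·5.67×10⁻⁸·0.08470) = 7.787×10¹⁰ K⁴.
T = (7.787×10¹⁰)^(1/4).

T ≈ 528 K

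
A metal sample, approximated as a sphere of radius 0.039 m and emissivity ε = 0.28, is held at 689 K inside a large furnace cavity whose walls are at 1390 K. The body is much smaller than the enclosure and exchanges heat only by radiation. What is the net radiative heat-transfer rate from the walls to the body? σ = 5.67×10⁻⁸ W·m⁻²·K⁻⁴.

P_net ≈ 1060 W

For a small grey body in a large enclosure: P_net = εσA(T_body⁴ − T_wall⁴).
A = 4πr² = 0.01911 m²; T_body⁴ − T_wall⁴ = 2.254×10¹¹ − 3.733×10¹² = -3.508×10¹² K⁴.
|P_net| = 0.28·5.67×10⁻⁸·0.01911·3.508×10¹².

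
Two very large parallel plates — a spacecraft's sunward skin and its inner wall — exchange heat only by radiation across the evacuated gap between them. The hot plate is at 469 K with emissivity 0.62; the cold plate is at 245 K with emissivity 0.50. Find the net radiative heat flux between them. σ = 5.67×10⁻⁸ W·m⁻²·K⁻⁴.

For two infinite grey parallel plates, q = σ(T₁⁴ − T₂⁴)/(1/ε₁ + 1/ε₂ − 1).
T₁⁴ − T₂⁴ = 4.838×10¹⁰ − 3.603×10⁹ = 4.478×10¹⁰ K⁴.
1/ε₁ + 1/ε₂ − 1 = 1.613 + 2.000 − 1 = 2.613.
q = 5.67×10⁻⁸ × 4.478×10¹⁰ / 2.613.

q ≈ 972 W/m²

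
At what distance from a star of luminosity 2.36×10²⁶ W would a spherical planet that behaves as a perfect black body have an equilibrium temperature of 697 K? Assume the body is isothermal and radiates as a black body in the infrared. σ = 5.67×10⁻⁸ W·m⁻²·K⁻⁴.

For an isothermal black-emitting sphere, (1−a)S·πr² = σ·4πr²·T⁴ ⇒ S = 4σT⁴/(1−a).
S = 4·5.67×10⁻⁸·(697)⁴/1.00 = 53530 W/m².
Flux falls as S = L/(4πd²), so d = √(L/(4πS)) = √(2.36×10²⁶/(4π·53530)).

d ≈ 1.87×10¹⁰ m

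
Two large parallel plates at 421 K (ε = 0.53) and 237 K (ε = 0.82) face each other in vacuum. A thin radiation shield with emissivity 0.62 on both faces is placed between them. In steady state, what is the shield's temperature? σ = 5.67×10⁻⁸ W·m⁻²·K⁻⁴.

T_s ≈ 351 K

In steady state the net flux on the hot side equals that on the cold side.
σ(T₁⁴−T_s⁴)/D₁ = σ(T_s⁴−T₂⁴)/D₂, with D₁ = 1/ε₁+1/ε_s−1 = 2.500, D₂ = 1/ε_s+1/ε₂−1 = 1.832.
Solve for T_s⁴: T_s⁴ = (D₂·T₁⁴ + D₁·T₂⁴)/(D₁+D₂) = 1.511×10¹⁰ K⁴.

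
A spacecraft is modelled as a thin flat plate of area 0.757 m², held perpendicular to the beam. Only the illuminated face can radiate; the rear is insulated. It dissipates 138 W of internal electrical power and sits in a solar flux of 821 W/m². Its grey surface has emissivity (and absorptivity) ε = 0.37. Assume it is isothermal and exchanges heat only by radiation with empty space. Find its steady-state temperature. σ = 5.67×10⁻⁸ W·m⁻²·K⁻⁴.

T ≈ 390 K

At steady state, absorbed solar power + internal power = radiated power.
Absorbed: α·S·A_cross = 0.37·821·0.7570 = 230.0 W (cross-section A).
Total input = 230.0 + 138 = 368.0 W.
Radiated: εσ·A_surf·T⁴ with A_surf = A = 0.7570 m².
T⁴ = 368.0/(0.37·5.67×10⁻⁸·0.7570) = 2.317×10¹⁰ K⁴.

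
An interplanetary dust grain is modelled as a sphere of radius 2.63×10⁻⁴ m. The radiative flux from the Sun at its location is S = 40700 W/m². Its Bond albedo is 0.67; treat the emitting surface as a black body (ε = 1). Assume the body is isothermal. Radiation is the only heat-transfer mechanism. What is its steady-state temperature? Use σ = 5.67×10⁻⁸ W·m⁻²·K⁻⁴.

At equilibrium, absorbed power = emitted power.
Absorbing cross-section = πr² = 2.173×10⁻⁷ m²; emitting surface = 4πr² = 8.692×10⁻⁷ m² (ratio 4).
(1−a)S·A_cross = εσ·A_surf·T⁴  ⇒  T⁴ = (1−a)S/(4σ).
T⁴ = 0.330·40700/(4·5.67×10⁻⁸) = 5.922×10¹⁰ K⁴.
T = (5.922×10¹⁰)^(1/4).

T ≈ 493 K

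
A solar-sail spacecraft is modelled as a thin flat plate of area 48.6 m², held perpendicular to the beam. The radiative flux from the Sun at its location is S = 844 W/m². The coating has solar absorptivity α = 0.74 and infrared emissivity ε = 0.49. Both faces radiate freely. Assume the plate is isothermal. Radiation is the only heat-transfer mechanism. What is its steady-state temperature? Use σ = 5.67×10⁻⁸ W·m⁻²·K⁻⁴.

At equilibrium, absorbed power = emitted power.
Absorbing cross-section = A = 48.60 m²; emitting surface = 2A = 97.20 m² (ratio 2).
αS·A_cross = εσ·A_surf·T⁴  ⇒  T⁴ = αS/(ε·2σ).
T⁴ = 0.740·844/(0.49·2·5.67×10⁻⁸) = 1.124×10¹⁰ K⁴.
T = (1.124×10¹⁰)^(1/4).

T ≈ 326 K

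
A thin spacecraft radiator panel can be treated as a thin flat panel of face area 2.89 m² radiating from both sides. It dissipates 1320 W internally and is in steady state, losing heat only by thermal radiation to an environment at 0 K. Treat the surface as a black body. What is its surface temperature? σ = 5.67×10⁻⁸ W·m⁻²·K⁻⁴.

T ≈ 252 K

Steady state: internal power = radiated power, P = εσA T⁴.
Radiating area A = 2·2.89 = 5.780 m².
T⁴ = P/(εσA) = 1320/(1.0·5.67×10⁻⁸·5.780) = 4.028×10⁹ K⁴.
T = (4.028×10⁹)^(1/4).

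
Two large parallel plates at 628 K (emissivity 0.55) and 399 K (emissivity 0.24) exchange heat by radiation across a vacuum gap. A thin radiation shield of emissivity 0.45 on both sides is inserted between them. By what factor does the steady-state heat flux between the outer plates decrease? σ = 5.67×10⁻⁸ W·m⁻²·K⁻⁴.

Without shield: q₀ = σΔ(T⁴)/(1/ε₁+1/ε₂−1) with denominator 4.985.
With shield the two gaps are in series; the resistances add: (1/ε₁+1/ε_s−1)+(1/ε_s+1/ε₂−1) = 3.040+5.389 = 8.429.
Heat-flux ratio q₀/q = 8.429/4.985.

factor ≈ 1.69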